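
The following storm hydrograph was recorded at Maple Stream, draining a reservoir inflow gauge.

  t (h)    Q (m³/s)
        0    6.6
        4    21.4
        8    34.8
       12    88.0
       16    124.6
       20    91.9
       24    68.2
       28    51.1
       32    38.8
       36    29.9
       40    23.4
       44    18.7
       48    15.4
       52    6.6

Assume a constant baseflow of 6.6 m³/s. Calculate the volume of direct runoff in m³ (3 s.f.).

Direct-runoff ordinates (Q − Q_b): 0.0, 14.8, 28.2, 81.4, 118.0, 85.3, 61.6, 44.5, 32.2, 23.3, 16.8, 12.1, 8.8, 0.0 m³/s.
ΣQ_DR = 527.0 m³/s.
With Δt = 4 h = 14400 s, V = ΣQ_DR · Δt = 527.0 × 14400 = 7.59 × 10^6 m³.

V ≈ 7.59 × 10^6 m³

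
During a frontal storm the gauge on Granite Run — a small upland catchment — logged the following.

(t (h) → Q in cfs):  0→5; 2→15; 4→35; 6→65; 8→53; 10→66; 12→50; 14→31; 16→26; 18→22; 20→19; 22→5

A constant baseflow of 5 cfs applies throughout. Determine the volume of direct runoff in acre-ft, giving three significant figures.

Direct-runoff ordinates (Q − Q_b): 0.0, 10.0, 30.0, 60.0, 48.0, 61.0, 45.0, 26.0, 21.0, 17.0, 14.0, 0.0 cfs.
ΣQ_DR = 332.0 cfs.
With Δt = 2 h = 7200 s, V = ΣQ_DR · Δt = 332.0 × 7200 = 2.39 × 10^6 ft³ = 54.9 acre-ft.

V ≈ 54.9 acre-ft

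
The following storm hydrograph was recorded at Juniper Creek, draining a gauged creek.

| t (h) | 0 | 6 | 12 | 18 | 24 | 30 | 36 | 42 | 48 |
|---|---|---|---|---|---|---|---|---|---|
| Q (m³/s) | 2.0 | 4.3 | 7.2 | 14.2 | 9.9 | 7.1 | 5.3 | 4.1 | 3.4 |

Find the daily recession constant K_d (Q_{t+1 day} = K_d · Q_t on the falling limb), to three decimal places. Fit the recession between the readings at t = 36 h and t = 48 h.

Between t = 36 h and t = 48 h the flow falls from 5.3 to 3.4 m³/s over 2×6 h = 12 h.
Per-interval ratio K = (3.4/5.3)^(1/2) = 0.8009; K_d = K^(24/6) = 0.412.

K_d ≈ 0.412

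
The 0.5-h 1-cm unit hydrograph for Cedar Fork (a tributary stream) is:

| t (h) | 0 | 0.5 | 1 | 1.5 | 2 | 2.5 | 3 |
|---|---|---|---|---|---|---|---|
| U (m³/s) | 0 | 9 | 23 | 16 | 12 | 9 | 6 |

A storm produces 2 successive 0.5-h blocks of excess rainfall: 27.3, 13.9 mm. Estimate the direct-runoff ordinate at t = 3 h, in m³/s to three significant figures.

By discrete convolution, Q_j = Σ (P_i / 10 mm) · U_{j−i}.
At t = 3 h (j=6): Q = (27.3/10)·6 + (13.9/10)·9 = 28.9 m³/s.

Q ≈ 28.9 m³/s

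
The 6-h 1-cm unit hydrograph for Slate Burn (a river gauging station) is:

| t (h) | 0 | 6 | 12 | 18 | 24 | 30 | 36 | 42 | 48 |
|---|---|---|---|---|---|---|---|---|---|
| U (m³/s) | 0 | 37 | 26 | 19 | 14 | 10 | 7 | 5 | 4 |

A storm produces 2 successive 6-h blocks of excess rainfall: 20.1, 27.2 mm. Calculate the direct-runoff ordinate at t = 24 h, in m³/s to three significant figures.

By discrete convolution, Q_j = Σ (P_i / 10 mm) · U_{j−i}.
At t = 24 h (j=4): Q = (20.1/10)·14 + (27.2/10)·19 = 79.8 m³/s.

Q ≈ 79.8 m³/s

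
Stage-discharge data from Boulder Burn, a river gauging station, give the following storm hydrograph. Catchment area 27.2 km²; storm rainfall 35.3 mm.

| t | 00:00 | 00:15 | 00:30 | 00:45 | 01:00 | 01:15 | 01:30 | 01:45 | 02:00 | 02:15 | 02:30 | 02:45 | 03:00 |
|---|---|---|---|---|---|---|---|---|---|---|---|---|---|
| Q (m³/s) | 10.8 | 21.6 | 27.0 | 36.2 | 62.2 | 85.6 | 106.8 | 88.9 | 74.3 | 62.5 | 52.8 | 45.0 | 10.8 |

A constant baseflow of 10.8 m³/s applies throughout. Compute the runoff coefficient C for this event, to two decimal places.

ΣQ_DR = 544.1 m³/s; V = ΣQ_DR·Δt = 4.897 × 10^5 m³.
Runoff depth d = V / A = 18.00 mm.
C = d / P = 18.00 / 35.3 = 0.51.

C ≈ 0.51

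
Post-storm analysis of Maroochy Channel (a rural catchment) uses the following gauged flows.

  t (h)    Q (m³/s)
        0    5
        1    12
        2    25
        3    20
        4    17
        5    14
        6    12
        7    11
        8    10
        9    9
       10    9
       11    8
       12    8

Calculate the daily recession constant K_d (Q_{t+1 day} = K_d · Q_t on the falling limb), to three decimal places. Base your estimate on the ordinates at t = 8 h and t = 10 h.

Between t = 8 h and t = 10 h the flow falls from 10 to 9 m³/s over 2×1 h = 2 h.
Per-interval ratio K = (9/10)^(1/2) = 0.9487; K_d = K^(24/1) = 0.282.

K_d ≈ 0.282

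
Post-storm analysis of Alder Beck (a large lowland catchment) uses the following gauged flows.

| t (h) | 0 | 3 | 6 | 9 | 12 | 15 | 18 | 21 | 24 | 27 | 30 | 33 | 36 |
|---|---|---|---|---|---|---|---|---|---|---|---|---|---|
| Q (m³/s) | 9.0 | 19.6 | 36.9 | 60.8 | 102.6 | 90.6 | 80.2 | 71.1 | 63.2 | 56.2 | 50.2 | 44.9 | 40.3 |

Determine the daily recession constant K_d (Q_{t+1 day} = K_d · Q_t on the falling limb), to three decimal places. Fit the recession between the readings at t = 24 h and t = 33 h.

K_d ≈ 0.402

Between t = 24 h and t = 33 h the flow falls from 63.2 to 44.9 m³/s over 3×3 h = 9 h.
Per-interval ratio K = (44.9/63.2)^(1/3) = 0.8923; K_d = K^(24/3) = 0.402.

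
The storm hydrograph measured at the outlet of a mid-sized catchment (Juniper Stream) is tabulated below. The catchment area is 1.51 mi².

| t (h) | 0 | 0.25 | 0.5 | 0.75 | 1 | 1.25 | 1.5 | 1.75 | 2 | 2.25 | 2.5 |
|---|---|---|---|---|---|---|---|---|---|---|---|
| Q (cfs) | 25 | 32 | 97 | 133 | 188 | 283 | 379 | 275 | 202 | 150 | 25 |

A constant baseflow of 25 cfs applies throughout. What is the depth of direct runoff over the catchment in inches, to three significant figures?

d ≈ 0.388 in

Direct runoff: 0.0, 7.0, 72.0, 108.0, 163.0, 258.0, 354.0, 250.0, 177.0, 125.0, 0.0 cfs; ΣQ_DR = 1514 cfs.
V = ΣQ_DR · Δt = 1514 × 900 s = 1.363 × 10^6 ft³.
Over A = 1.51 mi², depth = V / A = 0.388 in.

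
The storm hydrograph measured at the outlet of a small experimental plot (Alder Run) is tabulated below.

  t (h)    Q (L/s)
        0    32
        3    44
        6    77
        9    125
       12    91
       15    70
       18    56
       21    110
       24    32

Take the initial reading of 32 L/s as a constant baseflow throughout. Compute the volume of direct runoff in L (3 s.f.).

V ≈ 3.77 × 10^6 L

Direct-runoff ordinates (Q − Q_b): 0.0, 12.0, 45.0, 93.0, 59.0, 38.0, 24.0, 78.0, 0.0 L/s.
ΣQ_DR = 349.0 L/s.
With Δt = 3 h = 10800 s, V = ΣQ_DR · Δt = 349.0 × 10800 = 3.77 × 10^6 L.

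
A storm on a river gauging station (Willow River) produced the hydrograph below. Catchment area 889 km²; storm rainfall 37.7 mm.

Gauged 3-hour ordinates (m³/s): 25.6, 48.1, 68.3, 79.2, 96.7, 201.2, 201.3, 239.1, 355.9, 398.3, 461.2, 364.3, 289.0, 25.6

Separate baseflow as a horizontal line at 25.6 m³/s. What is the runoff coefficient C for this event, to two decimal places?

ΣQ_DR = 2495 m³/s; V = ΣQ_DR·Δt = 2.695 × 10^7 m³.
Runoff depth d = V / A = 30.32 mm.
C = d / P = 30.32 / 37.7 = 0.80.

C ≈ 0.80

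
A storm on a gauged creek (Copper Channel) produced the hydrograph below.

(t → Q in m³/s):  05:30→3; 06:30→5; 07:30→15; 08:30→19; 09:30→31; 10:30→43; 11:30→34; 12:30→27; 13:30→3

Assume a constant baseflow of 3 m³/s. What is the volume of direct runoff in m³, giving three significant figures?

V ≈ 5.51 × 10^5 m³

Direct-runoff ordinates (Q − Q_b): 0.0, 2.0, 12.0, 16.0, 28.0, 40.0, 31.0, 24.0, 0.0 m³/s.
ΣQ_DR = 153.0 m³/s.
With Δt = 1 h = 3600 s, V = ΣQ_DR · Δt = 153.0 × 3600 = 5.51 × 10^5 m³.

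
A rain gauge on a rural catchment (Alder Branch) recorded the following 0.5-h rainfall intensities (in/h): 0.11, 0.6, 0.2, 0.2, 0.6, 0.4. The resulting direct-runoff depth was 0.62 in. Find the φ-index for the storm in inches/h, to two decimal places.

φ ≈ 0.15 in/h

Only the 5 blocks with intensity above φ contribute runoff: 0.6, 0.2, 0.2, 0.6, 0.4 in/h.
Σ(I−φ)·Δt = d  ⇒  (0.6+0.2+0.2+0.6+0.4 − 5φ)·0.5 = 0.62
φ = (2.000 − 0.62/0.5) / 5 = 0.15 in/h.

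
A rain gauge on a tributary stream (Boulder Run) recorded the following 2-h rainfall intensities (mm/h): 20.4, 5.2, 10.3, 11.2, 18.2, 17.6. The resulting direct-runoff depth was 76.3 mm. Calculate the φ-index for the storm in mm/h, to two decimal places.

φ ≈ 7.91 mm/h

Only the 5 blocks with intensity above φ contribute runoff: 20.4, 10.3, 11.2, 18.2, 17.6 mm/h.
Σ(I−φ)·Δt = d  ⇒  (20.4+10.3+11.2+18.2+17.6 − 5φ)·2 = 76.3
φ = (77.70 − 76.3/2) / 5 = 7.91 mm/h.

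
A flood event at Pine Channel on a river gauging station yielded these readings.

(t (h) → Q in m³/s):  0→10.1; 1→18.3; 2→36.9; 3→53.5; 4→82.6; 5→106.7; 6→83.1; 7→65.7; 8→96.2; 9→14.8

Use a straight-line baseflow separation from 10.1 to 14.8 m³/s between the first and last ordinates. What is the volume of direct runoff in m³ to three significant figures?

Direct-runoff ordinates (Q − Q_b): 0.00, 7.68, 25.76, 41.83, 70.41, 93.99, 69.87, 51.94, 81.92, 0.00 m³/s.
ΣQ_DR = 443.4 m³/s.
With Δt = 1 h = 3600 s, V = ΣQ_DR · Δt = 443.4 × 3600 = 1.60 × 10^6 m³.

V ≈ 1.60 × 10^6 m³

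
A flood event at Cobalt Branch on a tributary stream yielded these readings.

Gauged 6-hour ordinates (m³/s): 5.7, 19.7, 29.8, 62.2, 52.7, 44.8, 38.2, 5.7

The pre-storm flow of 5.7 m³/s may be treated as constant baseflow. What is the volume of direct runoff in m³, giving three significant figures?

Direct-runoff ordinates (Q − Q_b): 0.0, 14.0, 24.1, 56.5, 47.0, 39.1, 32.5, 0.0 m³/s.
ΣQ_DR = 213.2 m³/s.
With Δt = 6 h = 21600 s, V = ΣQ_DR · Δt = 213.2 × 21600 = 4.61 × 10^6 m³.

V ≈ 4.61 × 10^6 m³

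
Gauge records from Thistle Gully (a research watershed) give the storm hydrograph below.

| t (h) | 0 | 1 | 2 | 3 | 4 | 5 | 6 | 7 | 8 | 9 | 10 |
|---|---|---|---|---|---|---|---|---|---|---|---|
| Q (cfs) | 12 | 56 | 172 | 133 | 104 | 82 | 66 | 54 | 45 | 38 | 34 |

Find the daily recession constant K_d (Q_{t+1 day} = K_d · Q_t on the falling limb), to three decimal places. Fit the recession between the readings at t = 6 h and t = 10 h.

K_d ≈ 0.019

Between t = 6 h and t = 10 h the flow falls from 66 to 34 cfs over 4×1 h = 4 h.
Per-interval ratio K = (34/66)^(1/4) = 0.8472; K_d = K^(24/1) = 0.019.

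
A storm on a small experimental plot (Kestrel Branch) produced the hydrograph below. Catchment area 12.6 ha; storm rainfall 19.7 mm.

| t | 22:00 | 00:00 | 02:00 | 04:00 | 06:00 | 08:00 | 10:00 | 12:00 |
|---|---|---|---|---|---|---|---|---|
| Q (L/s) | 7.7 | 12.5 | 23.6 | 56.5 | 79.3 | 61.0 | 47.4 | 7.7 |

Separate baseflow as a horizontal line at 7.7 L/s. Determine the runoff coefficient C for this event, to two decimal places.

C ≈ 0.68

ΣQ_DR = 234.1 L/s; V = ΣQ_DR·Δt = 1.686 × 10^6 L.
Runoff depth d = V / A = 13.38 mm.
C = d / P = 13.38 / 19.7 = 0.68.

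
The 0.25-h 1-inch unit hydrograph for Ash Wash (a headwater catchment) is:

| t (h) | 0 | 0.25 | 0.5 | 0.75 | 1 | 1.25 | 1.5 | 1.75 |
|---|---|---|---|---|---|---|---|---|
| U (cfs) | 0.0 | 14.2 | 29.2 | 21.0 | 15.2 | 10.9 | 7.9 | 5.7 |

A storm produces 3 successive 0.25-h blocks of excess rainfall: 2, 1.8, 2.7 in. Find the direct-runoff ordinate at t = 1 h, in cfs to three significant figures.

By discrete convolution, Q_j = Σ (P_i / 1 in) · U_{j−i}.
At t = 1 h (j=4): Q = (2/1)·15.2 + (1.8/1)·21.0 + (2.7/1)·29.2 = 147 cfs.

Q ≈ 147 cfs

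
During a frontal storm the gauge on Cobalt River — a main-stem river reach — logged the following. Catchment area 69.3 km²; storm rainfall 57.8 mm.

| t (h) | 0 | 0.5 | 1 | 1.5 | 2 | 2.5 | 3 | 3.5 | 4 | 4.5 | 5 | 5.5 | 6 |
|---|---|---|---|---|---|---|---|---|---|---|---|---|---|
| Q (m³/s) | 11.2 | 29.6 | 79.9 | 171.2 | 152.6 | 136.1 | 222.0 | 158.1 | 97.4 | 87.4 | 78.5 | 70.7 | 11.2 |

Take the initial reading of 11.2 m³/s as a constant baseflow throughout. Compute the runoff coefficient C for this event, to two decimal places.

ΣQ_DR = 1160 m³/s; V = ΣQ_DR·Δt = 2.089 × 10^6 m³.
Runoff depth d = V / A = 30.14 mm.
C = d / P = 30.14 / 57.8 = 0.52.

C ≈ 0.52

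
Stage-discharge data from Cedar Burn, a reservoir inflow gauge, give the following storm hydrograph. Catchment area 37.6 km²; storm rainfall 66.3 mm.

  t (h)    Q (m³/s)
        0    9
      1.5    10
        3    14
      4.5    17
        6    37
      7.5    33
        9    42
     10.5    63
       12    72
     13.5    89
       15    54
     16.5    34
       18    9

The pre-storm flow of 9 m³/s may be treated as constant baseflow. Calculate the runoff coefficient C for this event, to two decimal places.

ΣQ_DR = 366.0 m³/s; V = ΣQ_DR·Δt = 1.976 × 10^6 m³.
Runoff depth d = V / A = 52.56 mm.
C = d / P = 52.56 / 66.3 = 0.79.

C ≈ 0.79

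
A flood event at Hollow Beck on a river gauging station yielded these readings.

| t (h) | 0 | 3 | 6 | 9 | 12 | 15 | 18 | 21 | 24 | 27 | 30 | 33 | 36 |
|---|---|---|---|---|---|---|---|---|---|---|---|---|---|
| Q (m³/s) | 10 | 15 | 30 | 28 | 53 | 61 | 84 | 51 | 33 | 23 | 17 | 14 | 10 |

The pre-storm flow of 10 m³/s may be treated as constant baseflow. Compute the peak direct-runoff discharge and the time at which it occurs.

Q_p = 74.0 m³/s at t = 18 h

Subtracting baseflow gives direct-runoff ordinates: 0.0, 5.0, 20.0, 18.0, 43.0, 51.0, 74.0, 41.0, 23.0, 13.0, 7.0, 4.0, 0.0 m³/s.
The maximum is 74.0 m³/s, occurring at the reading for t = 18 h.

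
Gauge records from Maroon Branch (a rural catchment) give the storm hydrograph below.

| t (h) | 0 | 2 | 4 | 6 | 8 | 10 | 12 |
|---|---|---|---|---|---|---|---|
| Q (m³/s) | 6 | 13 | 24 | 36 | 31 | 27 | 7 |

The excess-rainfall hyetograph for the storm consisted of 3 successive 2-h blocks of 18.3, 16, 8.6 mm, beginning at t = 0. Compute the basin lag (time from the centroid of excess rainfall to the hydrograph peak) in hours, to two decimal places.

Centroid of excess rainfall: t_c = Σ P_i·t̄_i / ΣP_i = 2.5478 h (block centres at 1, 3, 5 h).
Hydrograph peak occurs at t = 6 h, so basin lag t_L = 6 − 2.5478 = 3.45 h.

t_L ≈ 3.45 h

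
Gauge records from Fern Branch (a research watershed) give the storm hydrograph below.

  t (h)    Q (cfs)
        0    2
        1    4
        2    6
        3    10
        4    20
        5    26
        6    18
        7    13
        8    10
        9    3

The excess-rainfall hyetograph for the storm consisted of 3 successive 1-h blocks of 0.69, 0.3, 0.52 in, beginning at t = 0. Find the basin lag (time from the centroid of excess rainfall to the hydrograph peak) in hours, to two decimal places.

t_L ≈ 3.61 h

Centroid of excess rainfall: t_c = Σ P_i·t̄_i / ΣP_i = 1.3874 h (block centres at 0.5, 1.5, 2.5 h).
Hydrograph peak occurs at t = 5 h, so basin lag t_L = 5 − 1.3874 = 3.61 h.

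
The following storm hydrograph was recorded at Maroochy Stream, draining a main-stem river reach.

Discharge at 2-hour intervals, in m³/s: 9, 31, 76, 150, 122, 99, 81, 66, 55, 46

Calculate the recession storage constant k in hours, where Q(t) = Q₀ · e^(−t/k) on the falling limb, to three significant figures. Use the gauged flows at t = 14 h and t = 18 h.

On the falling limb, Q drops from 66 to 46 m³/s between t = 14 h and t = 18 h (Δt = 4 h).
k = −Δt / ln(Q₂/Q₁) = −4 / ln(46/66) = 11.1 h.

k ≈ 11.1 h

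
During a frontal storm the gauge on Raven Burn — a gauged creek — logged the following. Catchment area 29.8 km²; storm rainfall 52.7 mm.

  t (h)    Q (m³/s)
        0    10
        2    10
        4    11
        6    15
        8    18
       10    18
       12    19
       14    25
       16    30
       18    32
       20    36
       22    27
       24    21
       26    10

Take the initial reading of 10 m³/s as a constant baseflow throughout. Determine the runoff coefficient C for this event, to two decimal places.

C ≈ 0.65

ΣQ_DR = 142.0 m³/s; V = ΣQ_DR·Δt = 1.022 × 10^6 m³.
Runoff depth d = V / A = 34.31 mm.
C = d / P = 34.31 / 52.7 = 0.65.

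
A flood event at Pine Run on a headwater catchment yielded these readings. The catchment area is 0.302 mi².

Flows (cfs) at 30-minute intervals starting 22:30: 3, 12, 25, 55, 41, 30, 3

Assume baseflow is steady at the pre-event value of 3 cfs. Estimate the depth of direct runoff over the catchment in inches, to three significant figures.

Direct runoff: 0.0, 9.0, 22.0, 52.0, 38.0, 27.0, 0.0 cfs; ΣQ_DR = 148.0 cfs.
V = ΣQ_DR · Δt = 148.0 × 1800 s = 2.664 × 10^5 ft³.
Over A = 0.302 mi², depth = V / A = 0.380 in.

d ≈ 0.380 in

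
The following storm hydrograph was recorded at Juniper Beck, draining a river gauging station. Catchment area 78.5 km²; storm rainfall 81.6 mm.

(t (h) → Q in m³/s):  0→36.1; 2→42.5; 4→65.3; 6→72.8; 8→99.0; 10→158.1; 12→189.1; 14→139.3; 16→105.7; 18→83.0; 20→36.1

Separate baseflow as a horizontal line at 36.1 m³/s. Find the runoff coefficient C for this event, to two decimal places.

ΣQ_DR = 629.9 m³/s; V = ΣQ_DR·Δt = 4.535 × 10^6 m³.
Runoff depth d = V / A = 57.77 mm.
C = d / P = 57.77 / 81.6 = 0.71.

C ≈ 0.71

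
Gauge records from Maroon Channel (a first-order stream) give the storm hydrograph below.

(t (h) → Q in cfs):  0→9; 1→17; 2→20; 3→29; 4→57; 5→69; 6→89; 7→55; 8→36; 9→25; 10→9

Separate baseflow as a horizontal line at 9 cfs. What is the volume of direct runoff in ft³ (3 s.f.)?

V ≈ 1.14 × 10^6 ft³

Direct-runoff ordinates (Q − Q_b): 0.0, 8.0, 11.0, 20.0, 48.0, 60.0, 80.0, 46.0, 27.0, 16.0, 0.0 cfs.
ΣQ_DR = 316.0 cfs.
With Δt = 1 h = 3600 s, V = ΣQ_DR · Δt = 316.0 × 3600 = 1.14 × 10^6 ft³.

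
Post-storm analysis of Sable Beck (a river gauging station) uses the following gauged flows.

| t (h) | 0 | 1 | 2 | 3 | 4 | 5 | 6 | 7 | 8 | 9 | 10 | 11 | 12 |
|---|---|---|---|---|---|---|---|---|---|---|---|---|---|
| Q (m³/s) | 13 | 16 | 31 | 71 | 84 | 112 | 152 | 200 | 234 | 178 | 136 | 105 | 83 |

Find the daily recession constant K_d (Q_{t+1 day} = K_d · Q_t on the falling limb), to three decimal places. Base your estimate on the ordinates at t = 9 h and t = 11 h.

K_d ≈ 0.002

Between t = 9 h and t = 11 h the flow falls from 178 to 105 m³/s over 2×1 h = 2 h.
Per-interval ratio K = (105/178)^(1/2) = 0.7680; K_d = K^(24/1) = 0.002.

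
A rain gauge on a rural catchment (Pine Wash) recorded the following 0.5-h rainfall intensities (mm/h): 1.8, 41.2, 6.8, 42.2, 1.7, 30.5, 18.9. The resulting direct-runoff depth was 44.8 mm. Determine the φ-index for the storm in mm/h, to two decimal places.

φ ≈ 10.80 mm/h

Only the 4 blocks with intensity above φ contribute runoff: 41.2, 42.2, 30.5, 18.9 mm/h.
Σ(I−φ)·Δt = d  ⇒  (41.2+42.2+30.5+18.9 − 4φ)·0.5 = 44.8
φ = (132.8 − 44.8/0.5) / 4 = 10.80 mm/h.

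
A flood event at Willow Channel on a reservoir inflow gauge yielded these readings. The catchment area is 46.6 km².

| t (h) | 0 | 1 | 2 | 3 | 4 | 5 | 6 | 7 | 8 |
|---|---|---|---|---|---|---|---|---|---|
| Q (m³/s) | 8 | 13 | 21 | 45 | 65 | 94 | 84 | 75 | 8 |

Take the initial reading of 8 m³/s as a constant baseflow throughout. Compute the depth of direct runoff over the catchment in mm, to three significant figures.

Direct runoff: 0.0, 5.0, 13.0, 37.0, 57.0, 86.0, 76.0, 67.0, 0.0 m³/s; ΣQ_DR = 341.0 m³/s.
V = ΣQ_DR · Δt = 341.0 × 3600 s = 1.228 × 10^6 m³.
Over A = 46.6 km², depth = V / A = 26.3 mm.

d ≈ 26.3 mm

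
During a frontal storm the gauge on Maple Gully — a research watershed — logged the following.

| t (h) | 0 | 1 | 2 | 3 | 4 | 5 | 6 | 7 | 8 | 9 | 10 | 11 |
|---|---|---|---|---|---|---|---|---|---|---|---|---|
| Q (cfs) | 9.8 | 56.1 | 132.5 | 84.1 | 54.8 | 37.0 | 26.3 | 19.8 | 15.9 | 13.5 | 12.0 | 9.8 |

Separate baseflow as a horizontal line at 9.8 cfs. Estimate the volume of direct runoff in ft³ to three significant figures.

V ≈ 1.27 × 10^6 ft³

Direct-runoff ordinates (Q − Q_b): 0.0, 46.3, 122.7, 74.3, 45.0, 27.2, 16.5, 10.0, 6.1, 3.7, 2.2, 0.0 cfs.
ΣQ_DR = 354.0 cfs.
With Δt = 1 h = 3600 s, V = ΣQ_DR · Δt = 354.0 × 3600 = 1.27 × 10^6 ft³.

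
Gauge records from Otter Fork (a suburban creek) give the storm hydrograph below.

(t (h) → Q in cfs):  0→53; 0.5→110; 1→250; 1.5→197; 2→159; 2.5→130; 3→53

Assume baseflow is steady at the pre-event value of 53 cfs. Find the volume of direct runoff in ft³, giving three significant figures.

Direct-runoff ordinates (Q − Q_b): 0.0, 57.0, 197.0, 144.0, 106.0, 77.0, 0.0 cfs.
ΣQ_DR = 581.0 cfs.
With Δt = 0.5 h = 1800 s, V = ΣQ_DR · Δt = 581.0 × 1800 = 1.05 × 10^6 ft³.

V ≈ 1.05 × 10^6 ft³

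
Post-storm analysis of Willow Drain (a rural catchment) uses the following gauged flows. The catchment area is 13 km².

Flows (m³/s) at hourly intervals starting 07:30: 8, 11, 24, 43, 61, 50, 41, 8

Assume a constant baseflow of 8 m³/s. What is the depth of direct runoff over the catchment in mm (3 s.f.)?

Direct runoff: 0.0, 3.0, 16.0, 35.0, 53.0, 42.0, 33.0, 0.0 m³/s; ΣQ_DR = 182.0 m³/s.
V = ΣQ_DR · Δt = 182.0 × 3600 s = 6.552 × 10^5 m³.
Over A = 13 km², depth = V / A = 50.4 mm.

d ≈ 50.4 mm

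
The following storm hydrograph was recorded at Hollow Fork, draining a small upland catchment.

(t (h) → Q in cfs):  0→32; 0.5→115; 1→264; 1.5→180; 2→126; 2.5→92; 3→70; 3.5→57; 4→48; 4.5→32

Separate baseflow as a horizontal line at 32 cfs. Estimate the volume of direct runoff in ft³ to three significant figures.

V ≈ 1.25 × 10^6 ft³

Direct-runoff ordinates (Q − Q_b): 0.0, 83.0, 232.0, 148.0, 94.0, 60.0, 38.0, 25.0, 16.0, 0.0 cfs.
ΣQ_DR = 696.0 cfs.
With Δt = 0.5 h = 1800 s, V = ΣQ_DR · Δt = 696.0 × 1800 = 1.25 × 10^6 ft³.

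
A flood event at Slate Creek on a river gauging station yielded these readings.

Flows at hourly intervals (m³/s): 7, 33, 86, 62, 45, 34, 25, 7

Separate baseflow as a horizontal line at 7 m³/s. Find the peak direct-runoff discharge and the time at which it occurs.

Subtracting baseflow gives direct-runoff ordinates: 0.0, 26.0, 79.0, 55.0, 38.0, 27.0, 18.0, 0.0 m³/s.
The maximum is 79.0 m³/s, occurring at the reading for t = 2 h.

Q_p = 79.0 m³/s at t = 2 h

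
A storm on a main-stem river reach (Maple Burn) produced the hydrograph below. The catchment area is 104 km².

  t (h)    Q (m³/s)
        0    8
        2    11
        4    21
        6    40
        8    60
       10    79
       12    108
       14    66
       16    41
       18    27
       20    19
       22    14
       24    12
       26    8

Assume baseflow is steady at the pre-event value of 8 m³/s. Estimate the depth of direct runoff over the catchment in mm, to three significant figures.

d ≈ 27.8 mm

Direct runoff: 0.0, 3.0, 13.0, 32.0, 52.0, 71.0, 100.0, 58.0, 33.0, 19.0, 11.0, 6.0, 4.0, 0.0 m³/s; ΣQ_DR = 402.0 m³/s.
V = ΣQ_DR · Δt = 402.0 × 7200 s = 2.894 × 10^6 m³.
Over A = 104 km², depth = V / A = 27.8 mm.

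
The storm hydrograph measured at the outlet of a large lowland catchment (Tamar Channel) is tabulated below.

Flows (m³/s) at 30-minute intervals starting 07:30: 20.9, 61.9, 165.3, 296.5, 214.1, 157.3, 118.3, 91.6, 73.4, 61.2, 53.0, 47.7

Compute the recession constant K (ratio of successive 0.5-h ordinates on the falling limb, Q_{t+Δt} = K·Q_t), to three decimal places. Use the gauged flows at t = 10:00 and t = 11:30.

K ≈ 0.776

Using the recession-limb readings at t = 10:00 and t = 11:30: Q falls from 157.3 to 73.4 m³/s over 3 intervals.
K = (Q₂/Q₁)^(1/3) = (73.4/157.3)^(1/3) = 0.776.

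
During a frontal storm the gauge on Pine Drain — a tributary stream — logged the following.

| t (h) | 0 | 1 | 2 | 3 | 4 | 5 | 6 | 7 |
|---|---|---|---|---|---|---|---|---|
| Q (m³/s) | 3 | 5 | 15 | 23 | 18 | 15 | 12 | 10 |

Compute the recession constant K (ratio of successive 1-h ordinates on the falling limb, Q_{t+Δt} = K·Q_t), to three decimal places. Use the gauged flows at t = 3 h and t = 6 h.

K ≈ 0.805

Using the recession-limb readings at t = 3 h and t = 6 h: Q falls from 23 to 12 m³/s over 3 intervals.
K = (Q₂/Q₁)^(1/3) = (12/23)^(1/3) = 0.805.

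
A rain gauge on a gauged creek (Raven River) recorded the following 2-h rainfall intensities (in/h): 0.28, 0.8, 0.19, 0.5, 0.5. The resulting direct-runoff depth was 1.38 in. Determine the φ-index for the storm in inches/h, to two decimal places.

φ ≈ 0.37 in/h

Only the 3 blocks with intensity above φ contribute runoff: 0.8, 0.5, 0.5 in/h.
Σ(I−φ)·Δt = d  ⇒  (0.8+0.5+0.5 − 3φ)·2 = 1.38
φ = (1.800 − 1.38/2) / 3 = 0.37 in/h.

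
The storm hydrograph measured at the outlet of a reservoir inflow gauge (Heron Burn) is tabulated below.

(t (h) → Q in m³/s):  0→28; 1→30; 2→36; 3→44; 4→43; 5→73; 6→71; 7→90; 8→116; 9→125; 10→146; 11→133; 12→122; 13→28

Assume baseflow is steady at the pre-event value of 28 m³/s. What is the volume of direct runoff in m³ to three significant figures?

Direct-runoff ordinates (Q − Q_b): 0.0, 2.0, 8.0, 16.0, 15.0, 45.0, 43.0, 62.0, 88.0, 97.0, 118.0, 105.0, 94.0, 0.0 m³/s.
ΣQ_DR = 693.0 m³/s.
With Δt = 1 h = 3600 s, V = ΣQ_DR · Δt = 693.0 × 3600 = 2.49 × 10^6 m³.

V ≈ 2.49 × 10^6 m³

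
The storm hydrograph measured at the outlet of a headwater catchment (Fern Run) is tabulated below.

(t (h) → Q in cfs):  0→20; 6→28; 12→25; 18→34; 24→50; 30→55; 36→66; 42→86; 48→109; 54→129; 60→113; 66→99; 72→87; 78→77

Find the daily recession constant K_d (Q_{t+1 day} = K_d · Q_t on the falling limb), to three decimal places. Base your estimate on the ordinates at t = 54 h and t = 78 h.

Between t = 54 h and t = 78 h the flow falls from 129 to 77 cfs over 4×6 h = 24 h.
Per-interval ratio K = (77/129)^(1/4) = 0.8790; K_d = K^(24/6) = 0.597.

K_d ≈ 0.597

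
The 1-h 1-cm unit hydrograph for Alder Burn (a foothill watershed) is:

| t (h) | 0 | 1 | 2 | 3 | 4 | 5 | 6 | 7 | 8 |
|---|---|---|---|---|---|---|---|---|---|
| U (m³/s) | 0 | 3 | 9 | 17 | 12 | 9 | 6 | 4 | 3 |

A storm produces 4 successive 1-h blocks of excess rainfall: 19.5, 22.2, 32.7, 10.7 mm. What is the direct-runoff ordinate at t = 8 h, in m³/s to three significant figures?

By discrete convolution, Q_j = Σ (P_i / 10 mm) · U_{j−i}.
At t = 8 h (j=8): Q = (19.5/10)·3 + (22.2/10)·4 + (32.7/10)·6 + (10.7/10)·9 = 44.0 m³/s.

Q ≈ 44.0 m³/s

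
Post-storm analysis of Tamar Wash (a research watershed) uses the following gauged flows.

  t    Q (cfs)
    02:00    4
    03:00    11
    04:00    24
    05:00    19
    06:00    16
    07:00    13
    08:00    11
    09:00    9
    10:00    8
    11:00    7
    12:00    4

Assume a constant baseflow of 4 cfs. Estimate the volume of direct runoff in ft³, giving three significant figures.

Direct-runoff ordinates (Q − Q_b): 0.0, 7.0, 20.0, 15.0, 12.0, 9.0, 7.0, 5.0, 4.0, 3.0, 0.0 cfs.
ΣQ_DR = 82.00 cfs.
With Δt = 1 h = 3600 s, V = ΣQ_DR · Δt = 82.00 × 3600 = 2.95 × 10^5 ft³.

V ≈ 2.95 × 10^5 ft³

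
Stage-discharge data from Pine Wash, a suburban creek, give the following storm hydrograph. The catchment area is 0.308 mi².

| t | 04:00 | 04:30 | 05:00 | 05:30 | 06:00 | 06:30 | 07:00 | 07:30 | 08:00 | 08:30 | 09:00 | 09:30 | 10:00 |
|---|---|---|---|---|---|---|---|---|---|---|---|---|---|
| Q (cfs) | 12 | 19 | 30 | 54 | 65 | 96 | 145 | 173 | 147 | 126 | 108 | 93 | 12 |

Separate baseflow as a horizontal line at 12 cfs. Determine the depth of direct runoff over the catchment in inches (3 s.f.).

Direct runoff: 0.0, 7.0, 18.0, 42.0, 53.0, 84.0, 133.0, 161.0, 135.0, 114.0, 96.0, 81.0, 0.0 cfs; ΣQ_DR = 924.0 cfs.
V = ΣQ_DR · Δt = 924.0 × 1800 s = 1.663 × 10^6 ft³.
Over A = 0.308 mi², depth = V / A = 2.32 in.

d ≈ 2.32 in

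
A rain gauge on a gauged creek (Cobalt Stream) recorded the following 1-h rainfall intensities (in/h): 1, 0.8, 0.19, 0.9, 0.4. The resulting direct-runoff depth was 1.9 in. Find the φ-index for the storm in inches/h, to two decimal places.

φ ≈ 0.30 in/h

Only the 4 blocks with intensity above φ contribute runoff: 1, 0.8, 0.9, 0.4 in/h.
Σ(I−φ)·Δt = d  ⇒  (1+0.8+0.9+0.4 − 4φ)·1 = 1.9
φ = (3.100 − 1.9/1) / 4 = 0.30 in/h.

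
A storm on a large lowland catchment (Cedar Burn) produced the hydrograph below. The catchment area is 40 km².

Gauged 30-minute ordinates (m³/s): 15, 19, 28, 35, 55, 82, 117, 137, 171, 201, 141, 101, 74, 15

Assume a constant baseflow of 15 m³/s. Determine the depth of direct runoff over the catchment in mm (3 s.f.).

Direct runoff: 0.0, 4.0, 13.0, 20.0, 40.0, 67.0, 102.0, 122.0, 156.0, 186.0, 126.0, 86.0, 59.0, 0.0 m³/s; ΣQ_DR = 981.0 m³/s.
V = ΣQ_DR · Δt = 981.0 × 1800 s = 1.766 × 10^6 m³.
Over A = 40 km², depth = V / A = 44.1 mm.

d ≈ 44.1 mm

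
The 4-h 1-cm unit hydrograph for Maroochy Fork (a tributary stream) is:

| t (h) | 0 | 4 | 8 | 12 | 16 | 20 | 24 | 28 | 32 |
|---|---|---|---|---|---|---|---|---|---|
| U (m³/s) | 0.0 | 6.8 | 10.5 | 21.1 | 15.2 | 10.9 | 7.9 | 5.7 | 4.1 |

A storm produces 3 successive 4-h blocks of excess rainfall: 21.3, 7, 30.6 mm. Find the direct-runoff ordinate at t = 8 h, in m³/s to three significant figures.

By discrete convolution, Q_j = Σ (P_i / 10 mm) · U_{j−i}.
At t = 8 h (j=2): Q = (21.3/10)·10.5 + (7/10)·6.8 + (30.6/10)·0.0 = 27.1 m³/s.

Q ≈ 27.1 m³/s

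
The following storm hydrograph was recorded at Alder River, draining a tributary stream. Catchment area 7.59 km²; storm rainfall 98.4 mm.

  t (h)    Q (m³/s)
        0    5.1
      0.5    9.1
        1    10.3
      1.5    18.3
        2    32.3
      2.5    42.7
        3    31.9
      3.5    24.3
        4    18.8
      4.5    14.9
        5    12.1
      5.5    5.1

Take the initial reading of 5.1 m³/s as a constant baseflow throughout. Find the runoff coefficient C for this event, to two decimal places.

C ≈ 0.39

ΣQ_DR = 163.7 m³/s; V = ΣQ_DR·Δt = 2.947 × 10^5 m³.
Runoff depth d = V / A = 38.82 mm.
C = d / P = 38.82 / 98.4 = 0.39.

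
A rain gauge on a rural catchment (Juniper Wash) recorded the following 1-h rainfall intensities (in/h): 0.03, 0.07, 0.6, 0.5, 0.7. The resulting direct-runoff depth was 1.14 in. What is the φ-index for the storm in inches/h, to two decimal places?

φ ≈ 0.22 in/h

Only the 3 blocks with intensity above φ contribute runoff: 0.6, 0.5, 0.7 in/h.
Σ(I−φ)·Δt = d  ⇒  (0.6+0.5+0.7 − 3φ)·1 = 1.14
φ = (1.800 − 1.14/1) / 3 = 0.22 in/h.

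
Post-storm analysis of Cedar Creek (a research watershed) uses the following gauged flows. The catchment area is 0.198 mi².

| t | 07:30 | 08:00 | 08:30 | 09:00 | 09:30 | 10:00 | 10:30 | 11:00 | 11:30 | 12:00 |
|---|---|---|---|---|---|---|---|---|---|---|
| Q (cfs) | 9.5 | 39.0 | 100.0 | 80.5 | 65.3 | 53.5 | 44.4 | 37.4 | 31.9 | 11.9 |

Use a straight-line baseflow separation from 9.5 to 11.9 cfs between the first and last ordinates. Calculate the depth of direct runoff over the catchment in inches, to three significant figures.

d ≈ 1.43 in

Direct runoff: 0.00, 29.23, 89.97, 70.20, 54.73, 42.67, 33.30, 26.03, 20.27, 0.00 cfs; ΣQ_DR = 366.4 cfs.
V = ΣQ_DR · Δt = 366.4 × 1800 s = 6.595 × 10^5 ft³.
Over A = 0.198 mi², depth = V / A = 1.43 in.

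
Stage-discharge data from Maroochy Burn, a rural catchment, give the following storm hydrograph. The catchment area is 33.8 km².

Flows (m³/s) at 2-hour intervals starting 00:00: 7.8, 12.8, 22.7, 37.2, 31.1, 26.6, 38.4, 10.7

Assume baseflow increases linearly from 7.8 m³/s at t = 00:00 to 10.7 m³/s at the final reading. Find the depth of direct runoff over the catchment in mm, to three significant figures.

Direct runoff: 0.00, 4.59, 14.07, 28.16, 21.64, 16.73, 28.11, 0.00 m³/s; ΣQ_DR = 113.3 m³/s.
V = ΣQ_DR · Δt = 113.3 × 7200 s = 8.158 × 10^5 m³.
Over A = 33.8 km², depth = V / A = 24.1 mm.

d ≈ 24.1 mm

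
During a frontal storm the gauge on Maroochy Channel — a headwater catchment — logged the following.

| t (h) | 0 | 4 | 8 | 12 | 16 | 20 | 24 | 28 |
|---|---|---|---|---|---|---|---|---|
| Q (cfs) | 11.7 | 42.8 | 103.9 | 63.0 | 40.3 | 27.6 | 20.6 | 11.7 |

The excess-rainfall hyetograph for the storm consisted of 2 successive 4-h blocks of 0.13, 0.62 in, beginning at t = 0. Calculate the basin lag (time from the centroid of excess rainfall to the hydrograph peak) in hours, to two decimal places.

Centroid of excess rainfall: t_c = Σ P_i·t̄_i / ΣP_i = 5.3067 h (block centres at 2, 6 h).
Hydrograph peak occurs at t = 8 h, so basin lag t_L = 8 − 5.3067 = 2.69 h.

t_L ≈ 2.69 h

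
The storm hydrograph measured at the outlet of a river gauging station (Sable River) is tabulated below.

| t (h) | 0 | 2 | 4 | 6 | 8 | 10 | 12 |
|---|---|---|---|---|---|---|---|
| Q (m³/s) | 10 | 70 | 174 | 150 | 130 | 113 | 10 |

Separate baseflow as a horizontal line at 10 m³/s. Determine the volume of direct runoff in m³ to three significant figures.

V ≈ 4.23 × 10^6 m³

Direct-runoff ordinates (Q − Q_b): 0.0, 60.0, 164.0, 140.0, 120.0, 103.0, 0.0 m³/s.
ΣQ_DR = 587.0 m³/s.
With Δt = 2 h = 7200 s, V = ΣQ_DR · Δt = 587.0 × 7200 = 4.23 × 10^6 m³.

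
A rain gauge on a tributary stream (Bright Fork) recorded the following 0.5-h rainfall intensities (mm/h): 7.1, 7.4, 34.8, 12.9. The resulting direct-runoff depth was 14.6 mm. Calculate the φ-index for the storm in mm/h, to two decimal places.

φ ≈ 9.25 mm/h

Only the 2 blocks with intensity above φ contribute runoff: 34.8, 12.9 mm/h.
Σ(I−φ)·Δt = d  ⇒  (34.8+12.9 − 2φ)·0.5 = 14.6
φ = (47.70 − 14.6/0.5) / 2 = 9.25 mm/h.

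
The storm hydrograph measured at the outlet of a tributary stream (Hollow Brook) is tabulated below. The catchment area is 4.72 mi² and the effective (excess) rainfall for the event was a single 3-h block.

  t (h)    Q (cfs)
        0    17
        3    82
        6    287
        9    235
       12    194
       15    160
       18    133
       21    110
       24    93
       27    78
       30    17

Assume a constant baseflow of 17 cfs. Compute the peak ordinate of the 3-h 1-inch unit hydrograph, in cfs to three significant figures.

Direct runoff: 0.0, 65.0, 270.0, 218.0, 177.0, 143.0, 116.0, 93.0, 76.0, 61.0, 0.0 cfs; ΣQ_DR = 1219 cfs, peak = 270.0 cfs.
Runoff depth d = ΣQ_DR·Δt / A = 1219 × 10800 / (4.72 mi²) = 1.201 in.
The 1-inch UH is the DRH scaled by (1 in)/d, so U_p = 270.0 × 1/1.201 = 225 cfs.

U_p ≈ 225 cfs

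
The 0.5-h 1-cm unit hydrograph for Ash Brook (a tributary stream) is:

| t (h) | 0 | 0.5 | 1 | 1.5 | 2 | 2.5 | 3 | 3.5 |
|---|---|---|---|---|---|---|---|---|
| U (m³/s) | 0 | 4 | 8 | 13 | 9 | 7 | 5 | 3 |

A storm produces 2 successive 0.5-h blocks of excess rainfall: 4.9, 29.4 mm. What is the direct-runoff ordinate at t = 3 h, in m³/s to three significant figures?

By discrete convolution, Q_j = Σ (P_i / 10 mm) · U_{j−i}.
At t = 3 h (j=6): Q = (4.9/10)·5 + (29.4/10)·7 = 23.0 m³/s.

Q ≈ 23.0 m³/s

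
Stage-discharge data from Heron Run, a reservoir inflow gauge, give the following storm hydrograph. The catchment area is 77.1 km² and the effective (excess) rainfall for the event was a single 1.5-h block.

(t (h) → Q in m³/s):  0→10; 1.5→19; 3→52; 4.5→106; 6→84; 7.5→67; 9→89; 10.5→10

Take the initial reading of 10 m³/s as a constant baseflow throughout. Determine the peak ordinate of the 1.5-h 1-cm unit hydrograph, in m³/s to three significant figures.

Direct runoff: 0.0, 9.0, 42.0, 96.0, 74.0, 57.0, 79.0, 0.0 m³/s; ΣQ_DR = 357.0 m³/s, peak = 96.0 m³/s.
Runoff depth d = ΣQ_DR·Δt / A = 357.0 × 5400 / (77.1 km²) = 25.00 mm.
The 1-cm UH is the DRH scaled by (10 mm)/d, so U_p = 96.0 × 10/25.00 = 38.4 m³/s.

U_p ≈ 38.4 m³/s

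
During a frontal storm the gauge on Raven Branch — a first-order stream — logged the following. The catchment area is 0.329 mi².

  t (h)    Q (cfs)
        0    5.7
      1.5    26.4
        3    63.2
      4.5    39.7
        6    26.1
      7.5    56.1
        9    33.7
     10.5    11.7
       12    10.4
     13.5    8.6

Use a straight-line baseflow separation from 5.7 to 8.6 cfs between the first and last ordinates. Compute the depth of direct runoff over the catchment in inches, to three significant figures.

d ≈ 1.48 in

Direct runoff: 0.00, 20.38, 56.86, 33.03, 19.11, 48.79, 26.07, 3.74, 2.12, 0.00 cfs; ΣQ_DR = 210.1 cfs.
V = ΣQ_DR · Δt = 210.1 × 5400 s = 1.135 × 10^6 ft³.
Over A = 0.329 mi², depth = V / A = 1.48 in.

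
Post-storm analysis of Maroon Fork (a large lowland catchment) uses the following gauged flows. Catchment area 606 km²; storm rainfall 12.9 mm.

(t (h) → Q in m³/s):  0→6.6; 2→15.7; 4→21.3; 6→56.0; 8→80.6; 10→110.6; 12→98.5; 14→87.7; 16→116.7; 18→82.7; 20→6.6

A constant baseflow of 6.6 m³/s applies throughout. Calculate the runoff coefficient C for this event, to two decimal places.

C ≈ 0.56

ΣQ_DR = 610.4 m³/s; V = ΣQ_DR·Δt = 4.395 × 10^6 m³.
Runoff depth d = V / A = 7.252 mm.
C = d / P = 7.252 / 12.9 = 0.56.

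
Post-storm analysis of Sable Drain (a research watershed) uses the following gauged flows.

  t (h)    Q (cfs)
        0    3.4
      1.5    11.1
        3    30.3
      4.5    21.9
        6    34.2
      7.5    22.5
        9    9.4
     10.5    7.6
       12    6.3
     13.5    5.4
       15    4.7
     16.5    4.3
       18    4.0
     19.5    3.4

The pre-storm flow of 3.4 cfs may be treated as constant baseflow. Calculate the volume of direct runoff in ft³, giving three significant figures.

Direct-runoff ordinates (Q − Q_b): 0.0, 7.7, 26.9, 18.5, 30.8, 19.1, 6.0, 4.2, 2.9, 2.0, 1.3, 0.9, 0.6, 0.0 cfs.
ΣQ_DR = 120.9 cfs.
With Δt = 1.5 h = 5400 s, V = ΣQ_DR · Δt = 120.9 × 5400 = 6.53 × 10^5 ft³.

V ≈ 6.53 × 10^5 ft³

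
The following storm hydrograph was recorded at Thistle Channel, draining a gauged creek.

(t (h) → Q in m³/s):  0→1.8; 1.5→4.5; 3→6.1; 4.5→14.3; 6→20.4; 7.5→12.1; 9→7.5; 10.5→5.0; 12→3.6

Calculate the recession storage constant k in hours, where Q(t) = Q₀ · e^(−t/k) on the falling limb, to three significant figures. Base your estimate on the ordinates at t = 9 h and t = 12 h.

On the falling limb, Q drops from 7.5 to 3.6 m³/s between t = 9 h and t = 12 h (Δt = 3 h).
k = −Δt / ln(Q₂/Q₁) = −3 / ln(3.6/7.5) = 4.09 h.

k ≈ 4.09 h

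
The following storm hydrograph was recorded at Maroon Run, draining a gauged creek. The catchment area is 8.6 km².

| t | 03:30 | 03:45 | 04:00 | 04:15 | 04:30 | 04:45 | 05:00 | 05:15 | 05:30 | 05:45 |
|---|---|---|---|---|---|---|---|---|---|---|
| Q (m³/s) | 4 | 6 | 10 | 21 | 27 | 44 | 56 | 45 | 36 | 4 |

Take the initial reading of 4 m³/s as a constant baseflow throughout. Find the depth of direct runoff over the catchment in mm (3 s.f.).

Direct runoff: 0.0, 2.0, 6.0, 17.0, 23.0, 40.0, 52.0, 41.0, 32.0, 0.0 m³/s; ΣQ_DR = 213.0 m³/s.
V = ΣQ_DR · Δt = 213.0 × 900 s = 1.917 × 10^5 m³.
Over A = 8.6 km², depth = V / A = 22.3 mm.

d ≈ 22.3 mm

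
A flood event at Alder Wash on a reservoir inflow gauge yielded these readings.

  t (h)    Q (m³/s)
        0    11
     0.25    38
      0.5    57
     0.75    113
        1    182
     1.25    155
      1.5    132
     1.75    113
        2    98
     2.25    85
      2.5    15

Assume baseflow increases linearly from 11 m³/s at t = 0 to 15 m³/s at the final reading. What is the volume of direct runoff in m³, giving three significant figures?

V ≈ 7.70 × 10^5 m³

Direct-runoff ordinates (Q − Q_b): 0.00, 26.60, 45.20, 100.80, 169.40, 142.00, 118.60, 99.20, 83.80, 70.40, 0.00 m³/s.
ΣQ_DR = 856.0 m³/s.
With Δt = 0.25 h = 900 s, V = ΣQ_DR · Δt = 856.0 × 900 = 7.70 × 10^5 m³.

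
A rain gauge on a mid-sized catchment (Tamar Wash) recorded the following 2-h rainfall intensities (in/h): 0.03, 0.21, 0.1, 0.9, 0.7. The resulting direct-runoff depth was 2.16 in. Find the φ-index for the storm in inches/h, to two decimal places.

Only the 2 blocks with intensity above φ contribute runoff: 0.9, 0.7 in/h.
Σ(I−φ)·Δt = d  ⇒  (0.9+0.7 − 2φ)·2 = 2.16
φ = (1.600 − 2.16/2) / 2 = 0.26 in/h.

φ ≈ 0.26 in/h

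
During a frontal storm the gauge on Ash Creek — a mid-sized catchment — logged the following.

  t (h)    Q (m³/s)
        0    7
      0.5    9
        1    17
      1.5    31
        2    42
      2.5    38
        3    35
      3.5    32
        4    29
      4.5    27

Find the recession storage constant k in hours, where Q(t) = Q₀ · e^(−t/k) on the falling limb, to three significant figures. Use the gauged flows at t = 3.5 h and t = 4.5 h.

On the falling limb, Q drops from 32 to 27 m³/s between t = 3.5 h and t = 4.5 h (Δt = 1 h).
k = −Δt / ln(Q₂/Q₁) = −1 / ln(27/32) = 5.89 h.

k ≈ 5.89 h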